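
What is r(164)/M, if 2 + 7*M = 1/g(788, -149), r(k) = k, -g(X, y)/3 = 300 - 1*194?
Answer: -52152/91 ≈ -573.10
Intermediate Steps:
g(X, y) = -318 (g(X, y) = -3*(300 - 1*194) = -3*(300 - 194) = -3*106 = -318)
M = -91/318 (M = -2/7 + (⅐)/(-318) = -2/7 + (⅐)*(-1/318) = -2/7 - 1/2226 = -91/318 ≈ -0.28616)
r(164)/M = 164/(-91/318) = 164*(-318/91) = -52152/91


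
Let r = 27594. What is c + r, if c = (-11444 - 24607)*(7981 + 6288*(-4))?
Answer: 619059315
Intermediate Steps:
c = 619031721 (c = -36051*(7981 - 25152) = -36051*(-17171) = 619031721)
c + r = 619031721 + 27594 = 619059315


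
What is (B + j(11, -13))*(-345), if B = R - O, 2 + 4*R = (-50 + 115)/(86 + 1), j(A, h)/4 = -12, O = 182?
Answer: 9217135/116 ≈ 79458.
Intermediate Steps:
j(A, h) = -48 (j(A, h) = 4*(-12) = -48)
R = -109/348 (R = -½ + ((-50 + 115)/(86 + 1))/4 = -½ + (65/87)/4 = -½ + (65*(1/87))/4 = -½ + (¼)*(65/87) = -½ + 65/348 = -109/348 ≈ -0.31322)
B = -63445/348 (B = -109/348 - 1*182 = -109/348 - 182 = -63445/348 ≈ -182.31)
(B + j(11, -13))*(-345) = (-63445/348 - 48)*(-345) = -80149/348*(-345) = 9217135/116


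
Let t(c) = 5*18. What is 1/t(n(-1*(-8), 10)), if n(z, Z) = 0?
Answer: 1/90 ≈ 0.011111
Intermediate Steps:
t(c) = 90
1/t(n(-1*(-8), 10)) = 1/90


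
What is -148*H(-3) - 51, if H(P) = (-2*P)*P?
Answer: 2613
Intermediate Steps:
H(P) = -2*P²
-148*H(-3) - 51 = -(-296)*(-3)² - 51 = -(-296)*9 - 51 = -148*(-18) - 51 = 2664 - 51 = 2613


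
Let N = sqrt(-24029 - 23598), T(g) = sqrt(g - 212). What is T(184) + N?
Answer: I*(sqrt(47627) + 2*sqrt(7)) ≈ 223.53*I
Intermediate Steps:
T(g) = sqrt(-212 + g)
N = I*sqrt(47627) (N = sqrt(-47627) = I*sqrt(47627) ≈ 218.24*I)
T(184) + N = sqrt(-212 + 184) + I*sqrt(47627) = sqrt(-28) + I*sqrt(47627) = 2*I*sqrt(7) + I*sqrt(47627) = I*sqrt(47627) + 2*I*sqrt(7)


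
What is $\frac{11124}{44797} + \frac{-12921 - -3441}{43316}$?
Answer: $\frac{14292906}{485106713} \approx 0.029463$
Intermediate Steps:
$\frac{11124}{44797} + \frac{-12921 - -3441}{43316} = 11124 \cdot \frac{1}{44797} + \left(-12921 + 3441\right) \frac{1}{43316} = \frac{11124}{44797} - \frac{2370}{10829} = \frac{14292906}{485106713}$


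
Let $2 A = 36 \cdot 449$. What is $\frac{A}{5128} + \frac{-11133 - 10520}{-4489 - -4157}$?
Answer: $\frac{3553744}{53203} \approx 66.796$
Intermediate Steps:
$A = 8082$ ($A = \frac{36 \cdot 449}{2} = \frac{1}{2} \cdot 16164 = 8082$)
$\frac{A}{5128} + \frac{-11133 - 10520}{-4489 - -4157} = \frac{8082}{5128} + \frac{-11133 - 10520}{-4489 - -4157} = 8082 \cdot \frac{1}{5128} - \frac{21653}{-4489 + 4157} = \frac{4041}{2564} - \frac{21653}{-332} = \frac{4041}{2564} - - \frac{21653}{332} = \frac{4041}{2564} + \frac{21653}{332} = \frac{3553744}{53203}$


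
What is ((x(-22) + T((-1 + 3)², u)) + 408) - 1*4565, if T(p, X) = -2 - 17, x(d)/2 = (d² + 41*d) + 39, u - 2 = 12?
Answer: -4934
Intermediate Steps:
u = 14 (u = 2 + 12 = 14)
x(d) = 78 + 2*d² + 82*d (x(d) = 2*((d² + 41*d) + 39) = 2*(39 + d² + 41*d) = 78 + 2*d² + 82*d)
T(p, X) = -19
((x(-22) + T((-1 + 3)², u)) + 408) - 1*4565 = (((78 + 2*(-22)² + 82*(-22)) - 19) + 408) - 1*4565 = (((78 + 2*484 - 1804) - 19) + 408) - 4565 = (((78 + 968 - 1804) - 19) + 408) - 4565 = ((-758 - 19) + 408) - 4565 = (-777 + 408) - 4565 = -369 - 4565 = -4934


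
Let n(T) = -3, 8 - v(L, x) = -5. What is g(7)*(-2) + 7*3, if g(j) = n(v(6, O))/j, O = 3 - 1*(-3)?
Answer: 153/7 ≈ 21.857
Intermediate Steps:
O = 6 (O = 3 + 3 = 6)
v(L, x) = 13 (v(L, x) = 8 - 1*(-5) = 8 + 5 = 13)
g(j) = -3/j
g(7)*(-2) + 7*3 = -3/7*(-2) + 7*3 = -3*⅐*(-2) + 21 = -3/7*(-2) + 21 = 6/7 + 21 = 153/7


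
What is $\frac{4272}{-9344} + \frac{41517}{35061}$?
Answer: $\frac{4961547}{6825208} \approx 0.72694$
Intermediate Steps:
$\frac{4272}{-9344} + \frac{41517}{35061} = 4272 \left(- \frac{1}{9344}\right) + 41517 \cdot \frac{1}{35061} = - \frac{267}{584} + \frac{13839}{11687} = \frac{4961547}{6825208}$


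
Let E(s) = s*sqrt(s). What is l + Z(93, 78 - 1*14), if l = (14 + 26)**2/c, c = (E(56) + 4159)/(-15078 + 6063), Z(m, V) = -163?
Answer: -12556049479/3424333 + 323097600*sqrt(14)/3424333 ≈ -3313.7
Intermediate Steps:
E(s) = s**(3/2)
c = -4159/9015 - 112*sqrt(14)/9015 (c = (56**(3/2) + 4159)/(-15078 + 6063) = (112*sqrt(14) + 4159)/(-9015) = (4159 + 112*sqrt(14))*(-1/9015) = -4159/9015 - 112*sqrt(14)/9015 ≈ -0.50783)
l = 1600/(-4159/9015 - 112*sqrt(14)/9015) (l = (14 + 26)**2/(-4159/9015 - 112*sqrt(14)/9015) = 40**2/(-4159/9015 - 112*sqrt(14)/9015) = 1600/(-4159/9015 - 112*sqrt(14)/9015) ≈ -3150.7)
l + Z(93, 78 - 1*14) = (-11997883200/3424333 + 323097600*sqrt(14)/3424333) - 163 = -12556049479/3424333 + 323097600*sqrt(14)/3424333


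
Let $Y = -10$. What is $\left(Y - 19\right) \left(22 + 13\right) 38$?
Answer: $-38570$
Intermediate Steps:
$\left(Y - 19\right) \left(22 + 13\right) 38 = \left(-10 - 19\right) \left(22 + 13\right) 38 = \left(-29\right) 35 \cdot 38 = \left(-1015\right) 38 = -38570$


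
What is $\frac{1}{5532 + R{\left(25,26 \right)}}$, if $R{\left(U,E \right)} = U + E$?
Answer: $\frac{1}{5583} \approx 0.00017912$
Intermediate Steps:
$R{\left(U,E \right)} = E + U$
$\frac{1}{5532 + R{\left(25,26 \right)}} = \frac{1}{5532 + \left(26 + 25\right)} = \frac{1}{5532 + 51} = \frac{1}{5583}$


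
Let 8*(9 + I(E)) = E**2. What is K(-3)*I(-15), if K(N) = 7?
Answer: 1071/8 ≈ 133.88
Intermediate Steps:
I(E) = -9 + E**2/8
K(-3)*I(-15) = 7*(-9 + (1/8)*(-15)**2) = 7*(-9 + (1/8)*225) = 7*(-9 + 225/8) = 7*(153/8) = 1071/8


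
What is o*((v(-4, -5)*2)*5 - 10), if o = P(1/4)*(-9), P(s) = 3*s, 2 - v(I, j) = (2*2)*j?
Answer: -2835/2 ≈ -1417.5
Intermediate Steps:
v(I, j) = 2 - 4*j (v(I, j) = 2 - 2*2*j = 2 - 4*j)
o = -27/4 (o = (3*(1/4))*(-9) = (3/4)*(-9) = -27/4 ≈ -6.7500)
o*((v(-4, -5)*2)*5 - 10) = -27*(((2 - 4*(-5))*2)*5 - 10)/4 = -27*(((2 + 20)*2)*5 - 10)/4 = -27*((22*2)*5 - 10)/4 = -27*(44*5 - 10)/4 = -27*(220 - 10)/4 = -27/4*210 = -2835/2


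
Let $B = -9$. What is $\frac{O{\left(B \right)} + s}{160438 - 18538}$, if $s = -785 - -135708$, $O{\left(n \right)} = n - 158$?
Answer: $\frac{33689}{35475} \approx 0.94965$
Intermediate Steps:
$O{\left(n \right)} = -158 + n$
$s = 134923$ ($s = -785 + 135708 = 134923$)
$\frac{O{\left(B \right)} + s}{160438 - 18538} = \frac{\left(-158 - 9\right) + 134923}{160438 - 18538} = \frac{-167 + 134923}{141900} = 134756 \cdot \frac{1}{141900} = \frac{33689}{35475}$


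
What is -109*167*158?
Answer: -2876074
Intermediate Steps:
-109*167*158 = -18203*158 = -2876074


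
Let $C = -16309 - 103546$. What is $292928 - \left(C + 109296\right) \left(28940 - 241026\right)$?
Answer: $-2239123146$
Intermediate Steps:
$C = -119855$
$292928 - \left(C + 109296\right) \left(28940 - 241026\right) = 292928 - \left(-119855 + 109296\right) \left(28940 - 241026\right) = 292928 - \left(-10559\right) \left(-212086\right) = 292928 - 2239416074 = -2239123146$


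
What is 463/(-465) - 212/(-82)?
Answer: 30307/19065 ≈ 1.5897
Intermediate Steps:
463/(-465) - 212/(-82) = 463*(-1/465) - 212*(-1/82) = -463/465 + 106/41 = 30307/19065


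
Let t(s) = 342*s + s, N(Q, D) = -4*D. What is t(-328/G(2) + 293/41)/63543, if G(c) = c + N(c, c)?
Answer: 2607829/7815789 ≈ 0.33366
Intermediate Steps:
G(c) = -3*c (G(c) = c - 4*c = -3*c)
t(s) = 343*s
t(-328/G(2) + 293/41)/63543 = (343*(-328/((-3*2)) + 293/41))/63543 = (343*(-328/(-6) + 293*(1/41)))*(1/63543) = (343*(-328*(-⅙) + 293/41))*(1/63543) = (343*(164/3 + 293/41))*(1/63543) = (343*(7603/123))*(1/63543) = (2607829/123)*(1/63543) = 2607829/7815789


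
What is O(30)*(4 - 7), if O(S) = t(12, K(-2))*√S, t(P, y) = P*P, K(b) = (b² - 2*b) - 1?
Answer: -432*√30 ≈ -2366.2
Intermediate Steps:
K(b) = -1 + b² - 2*b
t(P, y) = P²
O(S) = 144*√S (O(S) = 12²*√S = 144*√S)
O(30)*(4 - 7) = (144*√30)*(4 - 7) = (144*√30)*(-3) = -432*√30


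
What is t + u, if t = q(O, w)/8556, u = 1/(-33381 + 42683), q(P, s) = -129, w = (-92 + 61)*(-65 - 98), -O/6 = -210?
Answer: -198567/13264652 ≈ -0.014970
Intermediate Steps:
O = 1260 (O = -6*(-210) = 1260)
w = 5053 (w = -31*(-163) = 5053)
u = 1/9302 ≈ 0.00010750
t = -43/2852 (t = -129/8556 = -129*1/8556 = -43/2852 ≈ -0.015077)
t + u = -43/2852 + 1/9302 = -198567/13264652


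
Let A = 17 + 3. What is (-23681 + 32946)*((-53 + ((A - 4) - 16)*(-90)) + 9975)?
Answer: 91927330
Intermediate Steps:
A = 20
(-23681 + 32946)*((-53 + ((A - 4) - 16)*(-90)) + 9975) = (-23681 + 32946)*((-53 + ((20 - 4) - 16)*(-90)) + 9975) = 9265*((-53 + (16 - 16)*(-90)) + 9975) = 9265*((-53 + 0*(-90)) + 9975) = 9265*((-53 + 0) + 9975) = 9265*(-53 + 9975) = 9265*9922 = 91927330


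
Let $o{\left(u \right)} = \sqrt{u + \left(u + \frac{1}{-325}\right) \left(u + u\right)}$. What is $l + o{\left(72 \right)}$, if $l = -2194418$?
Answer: $-2194418 + \frac{6 \sqrt{1225198}}{65} \approx -2.1943 \cdot 10^{6}$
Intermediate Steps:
$o{\left(u \right)} = \sqrt{u + 2 u \left(- \frac{1}{325} + u\right)}$ ($o{\left(u \right)} = \sqrt{u + \left(u - \frac{1}{325}\right) 2 u} = \sqrt{u + \left(- \frac{1}{325} + u\right) 2 u} = \sqrt{u + 2 u \left(- \frac{1}{325} + u\right)}$)
$l + o{\left(72 \right)} = -2194418 + \frac{\sqrt{13} \sqrt{72 \left(323 + 650 \cdot 72\right)}}{65} = -2194418 + \frac{\sqrt{13} \sqrt{72 \left(323 + 46800\right)}}{65} = -2194418 + \frac{\sqrt{13} \sqrt{72 \cdot 47123}}{65} = -2194418 + \frac{\sqrt{13} \sqrt{3392856}}{65} = -2194418 + \frac{\sqrt{13} \cdot 6 \sqrt{94246}}{65} = -2194418 + \frac{6 \sqrt{1225198}}{65}$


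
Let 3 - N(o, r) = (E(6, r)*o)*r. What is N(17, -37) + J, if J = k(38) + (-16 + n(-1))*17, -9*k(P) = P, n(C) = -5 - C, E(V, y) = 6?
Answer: 30895/9 ≈ 3432.8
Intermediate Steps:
N(o, r) = 3 - 6*o*r
k(P) = -P/9
J = -3098/9 (J = -⅑*38 + (-16 + (-5 - 1*(-1)))*17 = -38/9 + (-16 + (-5 + 1))*17 = -38/9 + (-16 - 4)*17 = -38/9 - 20*17 = -38/9 - 340 = -3098/9 ≈ -344.22)
N(17, -37) + J = (3 - 6*17*(-37)) - 3098/9 = (3 + 3774) - 3098/9 = 3777 - 3098/9 = 30895/9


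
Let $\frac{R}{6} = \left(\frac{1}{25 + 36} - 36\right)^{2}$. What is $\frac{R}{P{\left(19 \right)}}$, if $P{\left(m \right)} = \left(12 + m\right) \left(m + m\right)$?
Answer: $\frac{14454075}{2191669} \approx 6.595$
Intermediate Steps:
$P{\left(m \right)} = 2 m \left(12 + m\right)$ ($P{\left(m \right)} = \left(12 + m\right) 2 m = 2 m \left(12 + m\right)$)
$R = \frac{28908150}{3721}$ ($R = 6 \left(\frac{1}{25 + 36} - 36\right)^{2} = 6 \left(\frac{1}{61} - 36\right)^{2} = 6 \left(- \frac{2195}{61}\right)^{2} = 6 \cdot \frac{4818025}{3721} = \frac{28908150}{3721} \approx 7768.9$)
$\frac{R}{P{\left(19 \right)}} = \frac{28908150}{3721 \cdot 2 \cdot 19 \left(12 + 19\right)} = \frac{28908150}{3721 \cdot 2 \cdot 19 \cdot 31} = \frac{28908150}{3721 \cdot 1178} = \frac{28908150}{3721} \cdot \frac{1}{1178} = \frac{14454075}{2191669}$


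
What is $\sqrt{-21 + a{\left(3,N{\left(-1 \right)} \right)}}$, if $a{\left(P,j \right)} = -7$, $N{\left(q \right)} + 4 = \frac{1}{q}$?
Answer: $2 i \sqrt{7} \approx 5.2915 i$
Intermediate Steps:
$N{\left(q \right)} = -4 + \frac{1}{q}$
$\sqrt{-21 + a{\left(3,N{\left(-1 \right)} \right)}} = \sqrt{-21 - 7} = \sqrt{-28} = 2 i \sqrt{7}$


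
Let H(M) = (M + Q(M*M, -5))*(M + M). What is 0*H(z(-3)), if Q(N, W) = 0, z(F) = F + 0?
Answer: 0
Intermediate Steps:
z(F) = F
H(M) = 2*M**2 (H(M) = (M + 0)*(M + M) = M*(2*M) = 2*M**2)
0*H(z(-3)) = 0*(2*(-3)**2) = 0*(2*9) = 0*18 = 0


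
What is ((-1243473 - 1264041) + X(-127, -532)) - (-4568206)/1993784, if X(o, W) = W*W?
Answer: -2217574000977/996892 ≈ -2.2245e+6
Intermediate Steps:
X(o, W) = W²
((-1243473 - 1264041) + X(-127, -532)) - (-4568206)/1993784 = ((-1243473 - 1264041) + (-532)²) - (-4568206)/1993784 = (-2507514 + 283024) - (-4568206)/1993784 = -2224490 - 1*(-2284103/996892) = -2224490 + 2284103/996892 = -2217574000977/996892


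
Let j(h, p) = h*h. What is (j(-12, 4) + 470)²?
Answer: 376996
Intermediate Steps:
j(h, p) = h²
(j(-12, 4) + 470)² = ((-12)² + 470)² = (144 + 470)² = 614² = 376996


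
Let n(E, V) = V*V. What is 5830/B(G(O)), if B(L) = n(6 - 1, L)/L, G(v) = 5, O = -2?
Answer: 1166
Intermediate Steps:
n(E, V) = V²
B(L) = L (B(L) = L²/L = L)
5830/B(G(O)) = 5830/5 = 5830*(⅕) = 1166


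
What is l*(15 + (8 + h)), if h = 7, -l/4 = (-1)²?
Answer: -120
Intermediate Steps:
l = -4 (l = -4*(-1)² = -4*1 = -4)
l*(15 + (8 + h)) = -4*(15 + (8 + 7)) = -4*(15 + 15) = -4*30 = -120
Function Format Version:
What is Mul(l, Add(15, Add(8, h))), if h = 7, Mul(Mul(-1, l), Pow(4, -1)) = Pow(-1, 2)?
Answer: -120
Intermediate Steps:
l = -4 (l = Mul(-4, Pow(-1, 2)) = Mul(-4, 1) = -4)
Mul(l, Add(15, Add(8, h))) = Mul(-4, Add(15, Add(8, 7))) = Mul(-4, Add(15, 15)) = Mul(-4, 30) = -120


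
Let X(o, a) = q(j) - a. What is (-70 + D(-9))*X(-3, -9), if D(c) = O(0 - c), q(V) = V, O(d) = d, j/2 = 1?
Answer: -671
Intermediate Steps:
j = 2 (j = 2*1 = 2)
X(o, a) = 2 - a
D(c) = -c (D(c) = 0 - c = -c)
(-70 + D(-9))*X(-3, -9) = (-70 - 1*(-9))*(2 - 1*(-9)) = (-70 + 9)*(2 + 9) = -61*11 = -671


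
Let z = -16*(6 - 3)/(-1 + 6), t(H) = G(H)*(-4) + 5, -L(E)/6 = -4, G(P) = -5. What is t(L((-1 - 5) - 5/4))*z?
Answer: -240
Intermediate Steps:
L(E) = 24 (L(E) = -6*(-4) = 24)
t(H) = 25 (t(H) = -5*(-4) + 5 = 20 + 5 = 25)
z = -48/5 ≈ -9.6000
t(L((-1 - 5) - 5/4))*z = 25*(-48/5) = -240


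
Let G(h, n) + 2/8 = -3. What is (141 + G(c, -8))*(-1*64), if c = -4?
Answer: -8816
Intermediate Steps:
G(h, n) = -13/4 (G(h, n) = -1/4 - 3 = -13/4)
(141 + G(c, -8))*(-1*64) = (141 - 13/4)*(-1*64) = (551/4)*(-64) = -8816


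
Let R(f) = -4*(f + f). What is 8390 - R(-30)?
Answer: 8150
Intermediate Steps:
R(f) = -8*f
8390 - R(-30) = 8390 - (-8)*(-30) = 8390 - 1*240 = 8390 - 240 = 8150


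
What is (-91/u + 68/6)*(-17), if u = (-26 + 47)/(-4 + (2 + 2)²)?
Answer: 2074/3 ≈ 691.33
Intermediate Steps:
u = 7/4 (u = 21/(-4 + 4²) = 21/(-4 + 16) = 21/12 = 21*(1/12) = 7/4 ≈ 1.7500)
(-91/u + 68/6)*(-17) = (-91/7/4 + 68/6)*(-17) = (-91*4/7 + 68*(⅙))*(-17) = (-52 + 34/3)*(-17) = -122/3*(-17) = 2074/3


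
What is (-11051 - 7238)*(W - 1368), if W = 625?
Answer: 13588727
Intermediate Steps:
(-11051 - 7238)*(W - 1368) = (-11051 - 7238)*(625 - 1368) = -18289*(-743) = 13588727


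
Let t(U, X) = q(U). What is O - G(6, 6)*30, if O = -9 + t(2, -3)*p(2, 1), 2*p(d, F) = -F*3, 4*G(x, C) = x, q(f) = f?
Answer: -57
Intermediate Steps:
t(U, X) = U
G(x, C) = x/4
p(d, F) = -3*F/2 (p(d, F) = (-F*3)/2 = (-3*F)/2 = -3*F/2)
O = -12 (O = -9 + 2*(-3/2*1) = -9 + 2*(-3/2) = -9 - 3 = -12)
O - G(6, 6)*30 = -12 - (¼)*6*30 = -12 - 3*30/2 = -12 - 1*45 = -12 - 45 = -57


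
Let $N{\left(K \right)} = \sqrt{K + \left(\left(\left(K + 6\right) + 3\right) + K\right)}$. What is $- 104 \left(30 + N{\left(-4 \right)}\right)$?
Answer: $-3120 - 104 i \sqrt{3} \approx -3120.0 - 180.13 i$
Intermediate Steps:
$N{\left(K \right)} = \sqrt{9 + 3 K}$ ($N{\left(K \right)} = \sqrt{K + \left(\left(\left(6 + K\right) + 3\right) + K\right)} = \sqrt{K + \left(\left(9 + K\right) + K\right)} = \sqrt{K + \left(9 + 2 K\right)} = \sqrt{9 + 3 K}$)
$- 104 \left(30 + N{\left(-4 \right)}\right) = - 104 \left(30 + \sqrt{9 + 3 \left(-4\right)}\right) = - 104 \left(30 + \sqrt{9 - 12}\right) = - 104 \left(30 + \sqrt{-3}\right) = - 104 \left(30 + i \sqrt{3}\right) = -3120 - 104 i \sqrt{3}$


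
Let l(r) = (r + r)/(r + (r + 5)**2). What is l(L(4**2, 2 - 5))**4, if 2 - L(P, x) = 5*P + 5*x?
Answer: 252047376/118735913353201 ≈ 2.1228e-6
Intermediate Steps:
L(P, x) = 2 - 5*P - 5*x (L(P, x) = 2 - (5*P + 5*x) = 2 + (-5*P - 5*x) = 2 - 5*P - 5*x)
l(r) = 2*r/(r + (5 + r)**2) (l(r) = (2*r)/(r + (5 + r)**2) = 2*r/(r + (5 + r)**2))
l(L(4**2, 2 - 5))**4 = (2*(2 - 5*4**2 - 5*(2 - 5))/((2 - 5*4**2 - 5*(2 - 5)) + (5 + (2 - 5*4**2 - 5*(2 - 5)))**2))**4 = (2*(2 - 5*16 - 5*(-3))/((2 - 5*16 - 5*(-3)) + (5 + (2 - 5*16 - 5*(-3)))**2))**4 = (2*(2 - 80 + 15)/((2 - 80 + 15) + (5 + (2 - 80 + 15))**2))**4 = (2*(-63)/(-63 + (5 - 63)**2))**4 = (2*(-63)/(-63 + (-58)**2))**4 = (2*(-63)/(-63 + 3364))**4 = (2*(-63)/3301)**4 = (2*(-63)*(1/3301))**4 = (-126/3301)**4 = 252047376/118735913353201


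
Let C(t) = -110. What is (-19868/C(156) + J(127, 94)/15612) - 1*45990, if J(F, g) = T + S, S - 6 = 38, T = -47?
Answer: -13111561319/286220 ≈ -45809.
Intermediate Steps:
S = 44 (S = 6 + 38 = 44)
J(F, g) = -3 (J(F, g) = -47 + 44 = -3)
(-19868/C(156) + J(127, 94)/15612) - 1*45990 = (-19868/(-110) - 3/15612) - 1*45990 = (-19868*(-1/110) - 3*1/15612) - 45990 = (9934/55 - 1/5204) - 45990 = 51696481/286220 - 45990 = -13111561319/286220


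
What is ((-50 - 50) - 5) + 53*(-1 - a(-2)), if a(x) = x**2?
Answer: -370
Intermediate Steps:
((-50 - 50) - 5) + 53*(-1 - a(-2)) = ((-50 - 50) - 5) + 53*(-1 - 1*(-2)**2) = (-100 - 5) + 53*(-1 - 1*4) = -105 + 53*(-1 - 4) = -105 + 53*(-5) = -105 - 265 = -370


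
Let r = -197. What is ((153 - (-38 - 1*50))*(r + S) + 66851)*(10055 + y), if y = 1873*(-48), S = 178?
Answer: -4972356928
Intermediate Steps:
y = -89904
((153 - (-38 - 1*50))*(r + S) + 66851)*(10055 + y) = ((153 - (-38 - 1*50))*(-197 + 178) + 66851)*(10055 - 89904) = ((153 - (-38 - 50))*(-19) + 66851)*(-79849) = ((153 - 1*(-88))*(-19) + 66851)*(-79849) = ((153 + 88)*(-19) + 66851)*(-79849) = (241*(-19) + 66851)*(-79849) = (-4579 + 66851)*(-79849) = 62272*(-79849) = -4972356928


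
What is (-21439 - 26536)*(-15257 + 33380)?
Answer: -869450925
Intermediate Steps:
(-21439 - 26536)*(-15257 + 33380) = -47975*18123 = -869450925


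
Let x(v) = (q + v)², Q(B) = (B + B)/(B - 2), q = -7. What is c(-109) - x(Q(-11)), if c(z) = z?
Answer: -23182/169 ≈ -137.17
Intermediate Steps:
Q(B) = 2*B/(-2 + B) (Q(B) = (2*B)/(-2 + B) = 2*B/(-2 + B))
x(v) = (-7 + v)²
c(-109) - x(Q(-11)) = -109 - (-7 + 2*(-11)/(-2 - 11))² = -109 - (-7 + 2*(-11)/(-13))² = -109 - (-7 + 2*(-11)*(-1/13))² = -109 - (-7 + 22/13)² = -109 - (-69/13)² = -109 - 1*4761/169 = -109 - 4761/169 = -23182/169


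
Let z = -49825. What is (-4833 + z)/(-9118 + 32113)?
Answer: -54658/22995 ≈ -2.3770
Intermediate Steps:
(-4833 + z)/(-9118 + 32113) = (-4833 - 49825)/(-9118 + 32113) = -54658/22995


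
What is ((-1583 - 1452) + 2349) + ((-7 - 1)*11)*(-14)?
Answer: 546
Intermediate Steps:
((-1583 - 1452) + 2349) + ((-7 - 1)*11)*(-14) = (-3035 + 2349) - 8*11*(-14) = -686 - 88*(-14) = -686 + 1232 = 546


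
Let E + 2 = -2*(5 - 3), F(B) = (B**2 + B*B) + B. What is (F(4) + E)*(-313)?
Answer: -9390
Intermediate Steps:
F(B) = B + 2*B**2 (F(B) = (B**2 + B**2) + B = 2*B**2 + B = B + 2*B**2)
E = -6 (E = -2 - 2*(5 - 3) = -2 - 2*2 = -2 - 4 = -6)
(F(4) + E)*(-313) = (4*(1 + 2*4) - 6)*(-313) = (4*(1 + 8) - 6)*(-313) = (4*9 - 6)*(-313) = (36 - 6)*(-313) = 30*(-313) = -9390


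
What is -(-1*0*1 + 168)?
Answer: -168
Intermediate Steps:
-(-1*0*1 + 168) = -(0*1 + 168) = -(0 + 168) = -1*168 = -168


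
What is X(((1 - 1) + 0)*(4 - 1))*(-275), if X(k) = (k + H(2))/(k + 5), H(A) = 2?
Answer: -110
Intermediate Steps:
X(k) = (2 + k)/(5 + k) (X(k) = (k + 2)/(k + 5) = (2 + k)/(5 + k))
X(((1 - 1) + 0)*(4 - 1))*(-275) = ((2 + ((1 - 1) + 0)*(4 - 1))/(5 + ((1 - 1) + 0)*(4 - 1)))*(-275) = ((2 + (0 + 0)*3)/(5 + (0 + 0)*3))*(-275) = ((2 + 0*3)/(5 + 0*3))*(-275) = ((2 + 0)/(5 + 0))*(-275) = (2/5)*(-275) = ((⅕)*2)*(-275) = (⅖)*(-275) = -110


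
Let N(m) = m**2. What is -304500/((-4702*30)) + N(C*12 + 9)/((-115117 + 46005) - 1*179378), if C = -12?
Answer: 27071995/12982222 ≈ 2.0853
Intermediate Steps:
-304500/((-4702*30)) + N(C*12 + 9)/((-115117 + 46005) - 1*179378) = -304500/((-4702*30)) + (-12*12 + 9)**2/((-115117 + 46005) - 1*179378) = -304500/(-141060) + (-144 + 9)**2/(-69112 - 179378) = -304500*(-1/141060) + (-135)**2/(-248490) = 5075/2351 + 18225*(-1/248490) = 5075/2351 - 405/5522 = 27071995/12982222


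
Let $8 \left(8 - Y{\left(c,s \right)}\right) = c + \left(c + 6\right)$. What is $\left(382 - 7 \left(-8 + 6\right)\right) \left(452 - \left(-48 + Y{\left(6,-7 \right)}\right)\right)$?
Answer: $195723$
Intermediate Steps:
$Y{\left(c,s \right)} = \frac{29}{4} - \frac{c}{4}$ ($Y{\left(c,s \right)} = 8 - \frac{c + \left(c + 6\right)}{8} = 8 - \frac{c + \left(6 + c\right)}{8} = 8 - \frac{6 + 2 c}{8} = 8 - \left(\frac{3}{4} + \frac{c}{4}\right) = \frac{29}{4} - \frac{c}{4}$)
$\left(382 - 7 \left(-8 + 6\right)\right) \left(452 - \left(-48 + Y{\left(6,-7 \right)}\right)\right) = \left(382 - 7 \left(-8 + 6\right)\right) \left(452 + \left(48 - \left(\frac{29}{4} - \frac{3}{2}\right)\right)\right) = \left(382 - -14\right) \left(452 + \left(48 - \left(\frac{29}{4} - \frac{3}{2}\right)\right)\right) = \left(382 + 14\right) \left(452 + \left(48 - \frac{23}{4}\right)\right) = 396 \left(452 + \left(48 - \frac{23}{4}\right)\right) = 396 \left(452 + \frac{169}{4}\right) = 396 \cdot \frac{1977}{4} = 195723$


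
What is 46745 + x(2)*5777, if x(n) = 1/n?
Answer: 99267/2 ≈ 49634.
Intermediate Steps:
46745 + x(2)*5777 = 46745 + 5777/2 = 99267/2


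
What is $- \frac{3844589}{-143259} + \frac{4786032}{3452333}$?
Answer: $\frac{13958443634425}{494577773247} \approx 28.223$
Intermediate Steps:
$- \frac{3844589}{-143259} + \frac{4786032}{3452333} = \left(-3844589\right) \left(- \frac{1}{143259}\right) + 4786032 \cdot \frac{1}{3452333} = \frac{3844589}{143259} + \frac{4786032}{3452333} = \frac{13958443634425}{494577773247}$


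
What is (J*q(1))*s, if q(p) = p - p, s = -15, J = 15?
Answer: 0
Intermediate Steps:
q(p) = 0
(J*q(1))*s = (15*0)*(-15) = 0*(-15) = 0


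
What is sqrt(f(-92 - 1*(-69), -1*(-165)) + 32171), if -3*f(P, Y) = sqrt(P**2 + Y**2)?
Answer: sqrt(289539 - 3*sqrt(27754))/3 ≈ 179.21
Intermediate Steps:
f(P, Y) = -sqrt(P**2 + Y**2)/3
sqrt(f(-92 - 1*(-69), -1*(-165)) + 32171) = sqrt(-sqrt((-92 - 1*(-69))**2 + (-1*(-165))**2)/3 + 32171) = sqrt(-sqrt((-92 + 69)**2 + 165**2)/3 + 32171) = sqrt(-sqrt((-23)**2 + 27225)/3 + 32171) = sqrt(-sqrt(529 + 27225)/3 + 32171) = sqrt(-sqrt(27754)/3 + 32171) = sqrt(32171 - sqrt(27754)/3)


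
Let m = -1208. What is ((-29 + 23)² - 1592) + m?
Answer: -2764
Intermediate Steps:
((-29 + 23)² - 1592) + m = ((-29 + 23)² - 1592) - 1208 = ((-6)² - 1592) - 1208 = (36 - 1592) - 1208 = -1556 - 1208 = -2764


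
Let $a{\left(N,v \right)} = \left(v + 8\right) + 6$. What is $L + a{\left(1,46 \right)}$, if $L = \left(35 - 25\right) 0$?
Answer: $60$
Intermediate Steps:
$a{\left(N,v \right)} = 14 + v$ ($a{\left(N,v \right)} = \left(8 + v\right) + 6 = 14 + v$)
$L = 0$ ($L = 10 \cdot 0 = 0$)
$L + a{\left(1,46 \right)} = 0 + \left(14 + 46\right) = 0 + 60 = 60$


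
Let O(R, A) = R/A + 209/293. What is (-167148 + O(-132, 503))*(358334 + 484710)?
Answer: -20767578472063204/147379 ≈ -1.4091e+11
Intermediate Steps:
O(R, A) = 209/293 + R/A (O(R, A) = R/A + 209*(1/293) = R/A + 209/293 = 209/293 + R/A)
(-167148 + O(-132, 503))*(358334 + 484710) = (-167148 + (209/293 - 132/503))*(358334 + 484710) = (-167148 + (209/293 - 132*1/503))*843044 = (-167148 + (209/293 - 132/503))*843044 = (-167148 + 66451/147379)*843044 = -24634038641/147379*843044 = -20767578472063204/147379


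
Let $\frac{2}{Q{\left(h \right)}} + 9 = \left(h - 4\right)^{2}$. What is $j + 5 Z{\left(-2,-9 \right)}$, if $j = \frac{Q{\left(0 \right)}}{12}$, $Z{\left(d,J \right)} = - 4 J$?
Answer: $\frac{7561}{42} \approx 180.02$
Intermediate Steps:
$Q{\left(h \right)} = \frac{2}{-9 + \left(-4 + h\right)^{2}}$ ($Q{\left(h \right)} = \frac{2}{-9 + \left(h - 4\right)^{2}} = \frac{2}{-9 + \left(-4 + h\right)^{2}}$)
$j = \frac{1}{42}$ ($j = \frac{2 \frac{1}{-9 + \left(-4 + 0\right)^{2}}}{12} = \frac{2}{-9 + \left(-4\right)^{2}} \cdot \frac{1}{12} = \frac{2}{-9 + 16} \cdot \frac{1}{12} = \frac{2}{7} \cdot \frac{1}{12} = \frac{1}{42} \approx 0.02381$)
$j + 5 Z{\left(-2,-9 \right)} = \frac{1}{42} + 5 \left(\left(-4\right) \left(-9\right)\right) = \frac{1}{42} + 5 \cdot 36 = \frac{1}{42} + 180 = \frac{7561}{42}$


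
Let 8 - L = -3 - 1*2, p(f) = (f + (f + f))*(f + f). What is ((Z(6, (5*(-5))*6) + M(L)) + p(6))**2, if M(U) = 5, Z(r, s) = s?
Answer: 5041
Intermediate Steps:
p(f) = 6*f**2 (p(f) = (f + 2*f)*(2*f) = (3*f)*(2*f) = 6*f**2)
L = 13 (L = 8 - (-3 - 1*2) = 8 - (-3 - 2) = 8 - 1*(-5) = 8 + 5 = 13)
((Z(6, (5*(-5))*6) + M(L)) + p(6))**2 = (((5*(-5))*6 + 5) + 6*6**2)**2 = ((-25*6 + 5) + 6*36)**2 = ((-150 + 5) + 216)**2 = (-145 + 216)**2 = 71**2 = 5041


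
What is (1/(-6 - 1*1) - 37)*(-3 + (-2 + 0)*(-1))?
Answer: 260/7 ≈ 37.143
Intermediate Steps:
(1/(-6 - 1*1) - 37)*(-3 + (-2 + 0)*(-1)) = (1/(-6 - 1) - 37)*(-3 - 2*(-1)) = (1/(-7) - 37)*(-3 + 2) = (-⅐*1 - 37)*(-1) = (-⅐ - 37)*(-1) = -260/7*(-1) = 260/7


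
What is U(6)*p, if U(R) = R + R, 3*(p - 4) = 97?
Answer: 436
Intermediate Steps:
p = 109/3 (p = 4 + (⅓)*97 = 4 + 97/3 = 109/3 ≈ 36.333)
U(R) = 2*R
U(6)*p = (2*6)*(109/3) = 12*(109/3) = 436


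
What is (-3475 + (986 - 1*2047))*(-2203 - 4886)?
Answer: 32155704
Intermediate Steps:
(-3475 + (986 - 1*2047))*(-2203 - 4886) = (-3475 + (986 - 2047))*(-7089) = (-3475 - 1061)*(-7089) = -4536*(-7089) = 32155704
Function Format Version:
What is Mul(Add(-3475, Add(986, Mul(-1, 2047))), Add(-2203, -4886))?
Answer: 32155704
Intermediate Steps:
Mul(Add(-3475, Add(986, Mul(-1, 2047))), Add(-2203, -4886)) = Mul(Add(-3475, Add(986, -2047)), -7089) = Mul(Add(-3475, -1061), -7089) = Mul(-4536, -7089) = 32155704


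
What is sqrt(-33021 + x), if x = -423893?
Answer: I*sqrt(456914) ≈ 675.95*I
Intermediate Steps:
sqrt(-33021 + x) = sqrt(-33021 - 423893) = sqrt(-456914) = I*sqrt(456914)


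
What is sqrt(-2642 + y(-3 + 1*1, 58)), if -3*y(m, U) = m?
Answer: 2*I*sqrt(5943)/3 ≈ 51.394*I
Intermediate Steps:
y(m, U) = -m/3
sqrt(-2642 + y(-3 + 1*1, 58)) = sqrt(-2642 - (-3 + 1*1)/3) = sqrt(-2642 - (-3 + 1)/3) = sqrt(-2642 - 1/3*(-2)) = sqrt(-2642 + 2/3) = sqrt(-7924/3) = 2*I*sqrt(5943)/3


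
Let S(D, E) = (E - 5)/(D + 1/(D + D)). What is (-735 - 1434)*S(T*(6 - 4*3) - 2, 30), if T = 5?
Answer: 1156800/683 ≈ 1693.7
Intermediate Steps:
S(D, E) = (-5 + E)/(D + 1/(2*D))
(-735 - 1434)*S(T*(6 - 4*3) - 2, 30) = (-735 - 1434)*(2*(5*(6 - 4*3) - 2)*(-5 + 30)/(1 + 2*(5*(6 - 4*3) - 2)**2)) = -4338*(5*(6 - 12) - 2)*25/(1 + 2*(5*(6 - 12) - 2)**2) = -4338*(5*(-6) - 2)*25/(1 + 2*(5*(-6) - 2)**2) = -4338*(-30 - 2)*25/(1 + 2*(-30 - 2)**2) = -4338*(-32)*25/(1 + 2*(-32)**2) = -4338*(-32)*25/(1 + 2*1024) = -4338*(-32)*25/(1 + 2048) = -4338*(-32)*25/2049 = -2169*(-1600/2049) = 1156800/683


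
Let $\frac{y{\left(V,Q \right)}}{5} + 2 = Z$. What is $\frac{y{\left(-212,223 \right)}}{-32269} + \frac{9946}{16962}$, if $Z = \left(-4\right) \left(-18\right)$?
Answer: $\frac{157505387}{273673389} \approx 0.57552$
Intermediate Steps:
$Z = 72$
$y{\left(V,Q \right)} = 350$ ($y{\left(V,Q \right)} = -10 + 5 \cdot 72 = -10 + 360 = 350$)
$\frac{y{\left(-212,223 \right)}}{-32269} + \frac{9946}{16962} = \frac{350}{-32269} + \frac{9946}{16962} = 350 \left(- \frac{1}{32269}\right) + 9946 \cdot \frac{1}{16962} = - \frac{350}{32269} + \frac{4973}{8481} = \frac{157505387}{273673389}$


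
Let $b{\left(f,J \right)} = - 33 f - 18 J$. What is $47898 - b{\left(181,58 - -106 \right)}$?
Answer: $56823$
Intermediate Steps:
$47898 - b{\left(181,58 - -106 \right)} = 47898 - \left(\left(-33\right) 181 - 18 \left(58 - -106\right)\right) = 47898 - \left(-5973 - 18 \left(58 + 106\right)\right) = 47898 - \left(-5973 - 2952\right) = 47898 - -8925 = 47898 + 8925 = 56823$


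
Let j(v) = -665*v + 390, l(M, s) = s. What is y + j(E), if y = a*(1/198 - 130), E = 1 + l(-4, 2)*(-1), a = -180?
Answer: 268995/11 ≈ 24454.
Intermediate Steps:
E = -1 (E = 1 + 2*(-1) = 1 - 2 = -1)
j(v) = 390 - 665*v
y = 257390/11 (y = -180*(1/198 - 130) = -180*(-25739/198) = 257390/11 ≈ 23399.)
y + j(E) = 257390/11 + (390 - 665*(-1)) = 257390/11 + (390 + 665) = 257390/11 + 1055 = 268995/11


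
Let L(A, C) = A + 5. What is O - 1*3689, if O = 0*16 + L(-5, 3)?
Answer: -3689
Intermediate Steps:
L(A, C) = 5 + A
O = 0 (O = 0*16 + (5 - 5) = 0 + 0 = 0)
O - 1*3689 = 0 - 1*3689 = 0 - 3689 = -3689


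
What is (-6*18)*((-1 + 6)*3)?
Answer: -1620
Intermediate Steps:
(-6*18)*((-1 + 6)*3) = -540*3 = -108*15 = -1620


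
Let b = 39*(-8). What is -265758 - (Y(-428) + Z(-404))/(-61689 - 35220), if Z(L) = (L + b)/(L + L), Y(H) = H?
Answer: -1734125724907/6525206 ≈ -2.6576e+5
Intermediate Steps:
b = -312
Z(L) = (-312 + L)/(2*L) (Z(L) = (L - 312)/(L + L) = (-312 + L)/((2*L)) = (-312 + L)*(1/(2*L)) = (-312 + L)/(2*L))
-265758 - (Y(-428) + Z(-404))/(-61689 - 35220) = -265758 - (-428 + (1/2)*(-312 - 404)/(-404))/(-61689 - 35220) = -265758 - (-428 + (1/2)*(-1/404)*(-716))/(-96909) = -265758 - (-428 + 179/202)*(-1)/96909 = -265758 - (-86277)*(-1)/(202*96909) = -265758 - 1*28759/6525206 = -265758 - 28759/6525206 = -1734125724907/6525206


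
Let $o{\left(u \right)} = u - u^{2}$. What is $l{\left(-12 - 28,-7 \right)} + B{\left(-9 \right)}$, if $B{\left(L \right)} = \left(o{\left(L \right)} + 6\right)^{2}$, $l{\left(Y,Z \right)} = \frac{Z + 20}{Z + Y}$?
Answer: $\frac{331619}{47} \approx 7055.7$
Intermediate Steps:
$l{\left(Y,Z \right)} = \frac{20 + Z}{Y + Z}$
$B{\left(L \right)} = \left(6 + L \left(1 - L\right)\right)^{2}$ ($B{\left(L \right)} = \left(L \left(1 - L\right) + 6\right)^{2} = \left(6 + L \left(1 - L\right)\right)^{2}$)
$l{\left(-12 - 28,-7 \right)} + B{\left(-9 \right)} = \frac{20 - 7}{\left(-12 - 28\right) - 7} + \left(-6 - 9 \left(-1 - 9\right)\right)^{2} = \frac{1}{\left(-12 - 28\right) - 7} \cdot 13 + \left(-6 - -90\right)^{2} = \frac{1}{-40 - 7} \cdot 13 + \left(-6 + 90\right)^{2} = \frac{1}{-47} \cdot 13 + 84^{2} = \left(- \frac{1}{47}\right) 13 + 7056 = - \frac{13}{47} + 7056 = \frac{331619}{47}$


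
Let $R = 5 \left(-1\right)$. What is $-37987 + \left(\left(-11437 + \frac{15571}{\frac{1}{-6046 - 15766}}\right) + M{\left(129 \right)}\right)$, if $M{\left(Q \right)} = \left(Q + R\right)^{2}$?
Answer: $-339668700$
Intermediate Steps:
$R = -5$
$M{\left(Q \right)} = \left(-5 + Q\right)^{2}$ ($M{\left(Q \right)} = \left(Q - 5\right)^{2} = \left(-5 + Q\right)^{2}$)
$-37987 + \left(\left(-11437 + \frac{15571}{\frac{1}{-6046 - 15766}}\right) + M{\left(129 \right)}\right) = -37987 + \left(\left(-11437 + \frac{15571}{\frac{1}{-6046 - 15766}}\right) + \left(-5 + 129\right)^{2}\right) = -37987 + \left(\left(-11437 + \frac{15571}{\frac{1}{-21812}}\right) + 124^{2}\right) = -37987 + \left(\left(-11437 + \frac{15571}{- \frac{1}{21812}}\right) + 15376\right) = -37987 + \left(\left(-11437 + 15571 \left(-21812\right)\right) + 15376\right) = -37987 + \left(\left(-11437 - 339634652\right) + 15376\right) = -37987 + \left(-339646089 + 15376\right) = -37987 - 339630713 = -339668700$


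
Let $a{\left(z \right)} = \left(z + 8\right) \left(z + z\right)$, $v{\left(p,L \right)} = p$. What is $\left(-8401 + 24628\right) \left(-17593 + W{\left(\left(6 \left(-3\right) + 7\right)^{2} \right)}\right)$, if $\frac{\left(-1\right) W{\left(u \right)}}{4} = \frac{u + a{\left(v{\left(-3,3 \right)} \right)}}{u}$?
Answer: $- \frac{34549181559}{121} \approx -2.8553 \cdot 10^{8}$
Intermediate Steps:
$a{\left(z \right)} = 2 z \left(8 + z\right)$ ($a{\left(z \right)} = \left(8 + z\right) 2 z = 2 z \left(8 + z\right)$)
$W{\left(u \right)} = - \frac{4 \left(-30 + u\right)}{u}$ ($W{\left(u \right)} = - 4 \frac{u + 2 \left(-3\right) \left(8 - 3\right)}{u} = - 4 \frac{u + 2 \left(-3\right) 5}{u} = - 4 \frac{u - 30}{u} = - 4 \frac{-30 + u}{u} = - \frac{4 \left(-30 + u\right)}{u}$)
$\left(-8401 + 24628\right) \left(-17593 + W{\left(\left(6 \left(-3\right) + 7\right)^{2} \right)}\right) = \left(-8401 + 24628\right) \left(-17593 - \left(4 - \frac{120}{\left(6 \left(-3\right) + 7\right)^{2}}\right)\right) = 16227 \left(-17593 - \left(4 - \frac{120}{\left(-18 + 7\right)^{2}}\right)\right) = 16227 \left(-17593 - \left(4 - \frac{120}{\left(-11\right)^{2}}\right)\right) = 16227 \left(-17593 - \left(4 - \frac{120}{121}\right)\right) = 16227 \left(-17593 + \left(-4 + 120 \cdot \frac{1}{121}\right)\right) = 16227 \left(-17593 + \left(-4 + \frac{120}{121}\right)\right) = 16227 \left(-17593 - \frac{364}{121}\right) = 16227 \left(- \frac{2129117}{121}\right) = - \frac{34549181559}{121}$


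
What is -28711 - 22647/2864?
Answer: -82250951/2864 ≈ -28719.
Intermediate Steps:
-28711 - 22647/2864 = -82250951/2864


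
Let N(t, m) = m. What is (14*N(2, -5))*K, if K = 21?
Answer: -1470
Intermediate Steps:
(14*N(2, -5))*K = (14*(-5))*21 = -70*21 = -1470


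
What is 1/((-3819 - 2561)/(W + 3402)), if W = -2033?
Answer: -1369/6380 ≈ -0.21458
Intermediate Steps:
1/((-3819 - 2561)/(W + 3402)) = 1/((-3819 - 2561)/(-2033 + 3402)) = 1/(-6380/1369) = -1369/6380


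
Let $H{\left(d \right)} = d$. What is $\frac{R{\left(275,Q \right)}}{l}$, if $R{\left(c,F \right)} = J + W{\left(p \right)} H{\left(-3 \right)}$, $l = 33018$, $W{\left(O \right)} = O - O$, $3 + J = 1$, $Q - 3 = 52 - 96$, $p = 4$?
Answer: $- \frac{1}{16509} \approx -6.0573 \cdot 10^{-5}$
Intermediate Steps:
$Q = -41$ ($Q = 3 + \left(52 - 96\right) = 3 - 44 = -41$)
$J = -2$ ($J = -3 + 1 = -2$)
$W{\left(O \right)} = 0$
$R{\left(c,F \right)} = -2$ ($R{\left(c,F \right)} = -2 + 0 \left(-3\right) = -2 + 0 = -2$)
$\frac{R{\left(275,Q \right)}}{l} = - \frac{2}{33018} = \left(-2\right) \frac{1}{33018} = - \frac{1}{16509}$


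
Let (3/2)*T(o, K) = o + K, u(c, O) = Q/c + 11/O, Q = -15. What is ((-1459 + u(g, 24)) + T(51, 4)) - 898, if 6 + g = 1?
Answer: -18535/8 ≈ -2316.9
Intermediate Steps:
g = -5 (g = -6 + 1 = -5)
u(c, O) = -15/c + 11/O
T(o, K) = 2*K/3 + 2*o/3 (T(o, K) = 2*(o + K)/3 = 2*(K + o)/3 = 2*K/3 + 2*o/3)
((-1459 + u(g, 24)) + T(51, 4)) - 898 = ((-1459 + (-15/(-5) + 11/24)) + ((⅔)*4 + (⅔)*51)) - 898 = ((-1459 + (-15*(-⅕) + 11*(1/24))) + (8/3 + 34)) - 898 = ((-1459 + (3 + 11/24)) + 110/3) - 898 = ((-1459 + 83/24) + 110/3) - 898 = (-34933/24 + 110/3) - 898 = -11351/8 - 898 = -18535/8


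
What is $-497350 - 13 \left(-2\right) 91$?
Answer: $-494984$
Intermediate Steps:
$-497350 - 13 \left(-2\right) 91 = -497350 - \left(-26\right) 91 = -497350 - -2366 = -497350 + 2366 = -494984$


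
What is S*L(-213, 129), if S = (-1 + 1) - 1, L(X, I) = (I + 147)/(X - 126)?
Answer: 92/113 ≈ 0.81416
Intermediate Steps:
L(X, I) = (147 + I)/(-126 + X)
S = -1 (S = 0 - 1 = -1)
S*L(-213, 129) = -(147 + 129)/(-126 - 213) = -276/(-339) = -(-1)*276/339 = -1*(-92/113) = 92/113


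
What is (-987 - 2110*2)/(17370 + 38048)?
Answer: -5207/55418 ≈ -0.093959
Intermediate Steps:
(-987 - 2110*2)/(17370 + 38048) = (-987 - 4220)/55418 = -5207*1/55418 = -5207/55418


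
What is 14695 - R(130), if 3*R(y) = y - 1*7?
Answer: 14654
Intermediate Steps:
R(y) = -7/3 + y/3 (R(y) = (y - 1*7)/3 = (y - 7)/3 = (-7 + y)/3 = -7/3 + y/3)
14695 - R(130) = 14695 - (-7/3 + (⅓)*130) = 14695 - (-7/3 + 130/3) = 14695 - 1*41 = 14695 - 41 = 14654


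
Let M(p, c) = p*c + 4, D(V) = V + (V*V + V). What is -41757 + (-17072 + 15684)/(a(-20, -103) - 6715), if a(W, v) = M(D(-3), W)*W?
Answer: -233629027/5595 ≈ -41757.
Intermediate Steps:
D(V) = V² + 2*V (D(V) = V + (V² + V) = V + (V + V²) = V² + 2*V)
M(p, c) = 4 + c*p (M(p, c) = c*p + 4 = 4 + c*p)
a(W, v) = W*(4 + 3*W) (a(W, v) = (4 + W*(-3*(2 - 3)))*W = (4 + W*(-3*(-1)))*W = (4 + W*3)*W = (4 + 3*W)*W = W*(4 + 3*W))
-41757 + (-17072 + 15684)/(a(-20, -103) - 6715) = -41757 + (-17072 + 15684)/(-20*(4 + 3*(-20)) - 6715) = -41757 - 1388/(-20*(4 - 60) - 6715) = -41757 - 1388/(-20*(-56) - 6715) = -41757 - 1388/(1120 - 6715) = -41757 - 1388/(-5595) = -41757 - 1388*(-1/5595) = -41757 + 1388/5595 = -233629027/5595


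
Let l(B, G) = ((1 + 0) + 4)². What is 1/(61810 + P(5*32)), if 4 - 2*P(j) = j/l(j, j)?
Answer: 5/309044 ≈ 1.6179e-5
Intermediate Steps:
l(B, G) = 25 (l(B, G) = (1 + 4)² = 5² = 25)
P(j) = 2 - j/50 (P(j) = 2 - j/(2*25) = 2 - j/50)
1/(61810 + P(5*32)) = 1/(61810 + (2 - 32/10)) = 1/(61810 + (2 - 1/50*160)) = 1/(61810 + (2 - 16/5)) = 1/(61810 - 6/5) = 1/(309044/5) = 5/309044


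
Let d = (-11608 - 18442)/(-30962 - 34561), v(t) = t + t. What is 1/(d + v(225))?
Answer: 65523/29515400 ≈ 0.0022200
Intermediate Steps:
v(t) = 2*t
d = 30050/65523 (d = -30050/(-65523) = -30050*(-1/65523) = 30050/65523 ≈ 0.45862)
1/(d + v(225)) = 1/(30050/65523 + 2*225) = 1/(30050/65523 + 450) = 1/(29515400/65523) = 65523/29515400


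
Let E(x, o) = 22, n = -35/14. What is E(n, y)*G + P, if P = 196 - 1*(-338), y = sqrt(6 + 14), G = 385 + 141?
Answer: 12106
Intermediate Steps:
G = 526
y = 2*sqrt(5) (y = sqrt(20) = 2*sqrt(5) ≈ 4.4721)
n = -5/2 (n = -35*1/14 = -5/2 ≈ -2.5000)
P = 534 (P = 196 + 338 = 534)
E(n, y)*G + P = 22*526 + 534 = 11572 + 534 = 12106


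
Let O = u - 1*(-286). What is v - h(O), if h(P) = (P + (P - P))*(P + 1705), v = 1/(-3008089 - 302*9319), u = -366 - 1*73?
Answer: 1382570225711/5822427 ≈ 2.3746e+5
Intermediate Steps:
u = -439 (u = -366 - 73 = -439)
v = -1/5822427 (v = 1/(-3008089 - 2814338) = 1/(-5822427) = -1/5822427 ≈ -1.7175e-7)
O = -153 (O = -439 - 1*(-286) = -439 + 286 = -153)
h(P) = P*(1705 + P) (h(P) = (P + 0)*(1705 + P) = P*(1705 + P))
v - h(O) = -1/5822427 - (-153)*(1705 - 153) = -1/5822427 - (-153)*1552 = -1/5822427 - 1*(-237456) = -1/5822427 + 237456 = 1382570225711/5822427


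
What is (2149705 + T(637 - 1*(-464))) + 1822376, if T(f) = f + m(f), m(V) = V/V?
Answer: 3973183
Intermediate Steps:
m(V) = 1
T(f) = 1 + f (T(f) = f + 1 = 1 + f)
(2149705 + T(637 - 1*(-464))) + 1822376 = (2149705 + (1 + (637 - 1*(-464)))) + 1822376 = (2149705 + (1 + (637 + 464))) + 1822376 = (2149705 + (1 + 1101)) + 1822376 = (2149705 + 1102) + 1822376 = 2150807 + 1822376 = 3973183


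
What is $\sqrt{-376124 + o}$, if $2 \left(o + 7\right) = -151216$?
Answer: $i \sqrt{451739} \approx 672.12 i$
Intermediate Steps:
$o = -75615$ ($o = -7 + \frac{1}{2} \left(-151216\right) = -7 - 75608 = -75615$)
$\sqrt{-376124 + o} = \sqrt{-376124 - 75615} = \sqrt{-451739} = i \sqrt{451739}$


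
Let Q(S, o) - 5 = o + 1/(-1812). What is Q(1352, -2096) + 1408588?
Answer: 2548572563/1812 ≈ 1.4065e+6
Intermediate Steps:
Q(S, o) = 9059/1812 + o (Q(S, o) = 5 + (o + 1/(-1812)) = 5 + (o - 1/1812) = 5 + (-1/1812 + o) = 9059/1812 + o)
Q(1352, -2096) + 1408588 = (9059/1812 - 2096) + 1408588 = -3788893/1812 + 1408588 = 2548572563/1812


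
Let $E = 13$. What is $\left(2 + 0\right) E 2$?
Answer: $52$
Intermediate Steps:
$\left(2 + 0\right) E 2 = \left(2 + 0\right) 13 \cdot 2 = 2 \cdot 13 \cdot 2 = 26 \cdot 2 = 52$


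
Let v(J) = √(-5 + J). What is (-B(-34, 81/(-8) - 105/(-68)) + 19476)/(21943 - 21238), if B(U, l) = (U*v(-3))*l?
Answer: 6492/235 - 389*I*√2/470 ≈ 27.626 - 1.1705*I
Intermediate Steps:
B(U, l) = 2*I*U*l*√2 (B(U, l) = (U*√(-5 - 3))*l = (U*√(-8))*l = (U*(2*I*√2))*l = (2*I*U*√2)*l = 2*I*U*l*√2)
(-B(-34, 81/(-8) - 105/(-68)) + 19476)/(21943 - 21238) = (-2*I*(-34)*(81/(-8) - 105/(-68))*√2 + 19476)/(21943 - 21238) = (-2*I*(-34)*(81*(-⅛) - 105*(-1/68))*√2 + 19476)/705 = (-2*I*(-34)*(-81/8 + 105/68)*√2 + 19476)*(1/705) = (-2*I*(-34)*(-1167)*√2/136 + 19476)*(1/705) = (-1167*I*√2/2 + 19476)*(1/705) = (19476 - 1167*I*√2/2)*(1/705) = 6492/235 - 389*I*√2/470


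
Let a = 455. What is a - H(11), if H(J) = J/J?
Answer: 454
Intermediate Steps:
H(J) = 1
a - H(11) = 455 - 1*1 = 455 - 1 = 454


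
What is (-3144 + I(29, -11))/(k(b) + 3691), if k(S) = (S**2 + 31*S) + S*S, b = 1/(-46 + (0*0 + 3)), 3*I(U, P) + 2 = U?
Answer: -5796615/6823328 ≈ -0.84953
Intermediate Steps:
I(U, P) = -2/3 + U/3
b = -1/43 (b = 1/(-46 + (0 + 3)) = 1/(-46 + 3) = 1/(-43) = -1/43 ≈ -0.023256)
k(S) = 2*S**2 + 31*S (k(S) = (S**2 + 31*S) + S**2 = 2*S**2 + 31*S)
(-3144 + I(29, -11))/(k(b) + 3691) = (-3144 + (-2/3 + (1/3)*29))/(-(31 + 2*(-1/43))/43 + 3691) = (-3144 + (-2/3 + 29/3))/(-(31 - 2/43)/43 + 3691) = (-3144 + 9)/(-1/43*1331/43 + 3691) = -3135/(-1331/1849 + 3691) = -3135/6823328/1849 = -3135*1849/6823328 = -5796615/6823328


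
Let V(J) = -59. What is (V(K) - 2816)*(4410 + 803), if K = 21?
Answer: -14987375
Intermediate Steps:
(V(K) - 2816)*(4410 + 803) = (-59 - 2816)*(4410 + 803) = -2875*5213 = -14987375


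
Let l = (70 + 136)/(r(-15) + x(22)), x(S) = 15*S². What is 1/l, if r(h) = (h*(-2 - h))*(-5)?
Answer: 8235/206 ≈ 39.976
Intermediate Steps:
r(h) = -5*h*(-2 - h)
l = 206/8235 (l = (70 + 136)/(5*(-15)*(2 - 15) + 15*22²) = 206/(5*(-15)*(-13) + 15*484) = 206/(975 + 7260) = 206/8235 ≈ 0.025015)
1/l = 1/(206/8235) = 8235/206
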